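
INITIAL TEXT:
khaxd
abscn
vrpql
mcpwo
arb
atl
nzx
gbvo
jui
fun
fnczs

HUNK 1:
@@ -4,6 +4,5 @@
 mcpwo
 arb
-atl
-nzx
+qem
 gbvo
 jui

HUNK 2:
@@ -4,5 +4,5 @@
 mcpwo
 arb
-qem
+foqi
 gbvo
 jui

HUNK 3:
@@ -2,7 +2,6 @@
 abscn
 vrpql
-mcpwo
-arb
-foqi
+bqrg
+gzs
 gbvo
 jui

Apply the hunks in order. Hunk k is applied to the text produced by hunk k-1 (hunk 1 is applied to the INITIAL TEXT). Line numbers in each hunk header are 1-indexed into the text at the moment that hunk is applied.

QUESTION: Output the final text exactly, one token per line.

Hunk 1: at line 4 remove [atl,nzx] add [qem] -> 10 lines: khaxd abscn vrpql mcpwo arb qem gbvo jui fun fnczs
Hunk 2: at line 4 remove [qem] add [foqi] -> 10 lines: khaxd abscn vrpql mcpwo arb foqi gbvo jui fun fnczs
Hunk 3: at line 2 remove [mcpwo,arb,foqi] add [bqrg,gzs] -> 9 lines: khaxd abscn vrpql bqrg gzs gbvo jui fun fnczs

Answer: khaxd
abscn
vrpql
bqrg
gzs
gbvo
jui
fun
fnczs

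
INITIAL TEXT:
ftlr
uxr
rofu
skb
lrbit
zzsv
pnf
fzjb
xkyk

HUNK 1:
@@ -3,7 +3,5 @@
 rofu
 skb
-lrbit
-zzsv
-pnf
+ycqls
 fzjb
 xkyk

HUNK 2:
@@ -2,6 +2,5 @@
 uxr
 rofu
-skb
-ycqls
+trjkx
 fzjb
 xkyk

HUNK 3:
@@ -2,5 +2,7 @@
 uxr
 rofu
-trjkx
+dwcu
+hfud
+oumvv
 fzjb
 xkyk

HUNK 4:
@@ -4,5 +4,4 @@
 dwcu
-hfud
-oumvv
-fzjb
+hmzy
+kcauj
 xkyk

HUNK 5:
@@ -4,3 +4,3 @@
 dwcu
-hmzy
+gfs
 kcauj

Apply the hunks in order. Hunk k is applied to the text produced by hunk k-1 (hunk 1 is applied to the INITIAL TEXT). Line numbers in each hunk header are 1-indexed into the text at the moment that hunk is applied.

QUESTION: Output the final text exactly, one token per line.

Answer: ftlr
uxr
rofu
dwcu
gfs
kcauj
xkyk

Derivation:
Hunk 1: at line 3 remove [lrbit,zzsv,pnf] add [ycqls] -> 7 lines: ftlr uxr rofu skb ycqls fzjb xkyk
Hunk 2: at line 2 remove [skb,ycqls] add [trjkx] -> 6 lines: ftlr uxr rofu trjkx fzjb xkyk
Hunk 3: at line 2 remove [trjkx] add [dwcu,hfud,oumvv] -> 8 lines: ftlr uxr rofu dwcu hfud oumvv fzjb xkyk
Hunk 4: at line 4 remove [hfud,oumvv,fzjb] add [hmzy,kcauj] -> 7 lines: ftlr uxr rofu dwcu hmzy kcauj xkyk
Hunk 5: at line 4 remove [hmzy] add [gfs] -> 7 lines: ftlr uxr rofu dwcu gfs kcauj xkyk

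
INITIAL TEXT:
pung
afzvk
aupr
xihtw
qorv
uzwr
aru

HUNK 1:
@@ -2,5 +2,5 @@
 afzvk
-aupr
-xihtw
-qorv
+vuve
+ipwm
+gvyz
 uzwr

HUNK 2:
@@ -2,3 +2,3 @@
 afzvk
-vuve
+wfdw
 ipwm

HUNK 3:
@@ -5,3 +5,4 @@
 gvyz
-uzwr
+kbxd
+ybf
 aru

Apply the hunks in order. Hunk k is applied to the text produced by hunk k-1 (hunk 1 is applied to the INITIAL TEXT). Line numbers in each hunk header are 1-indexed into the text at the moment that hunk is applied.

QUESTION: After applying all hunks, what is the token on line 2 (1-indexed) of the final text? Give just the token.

Hunk 1: at line 2 remove [aupr,xihtw,qorv] add [vuve,ipwm,gvyz] -> 7 lines: pung afzvk vuve ipwm gvyz uzwr aru
Hunk 2: at line 2 remove [vuve] add [wfdw] -> 7 lines: pung afzvk wfdw ipwm gvyz uzwr aru
Hunk 3: at line 5 remove [uzwr] add [kbxd,ybf] -> 8 lines: pung afzvk wfdw ipwm gvyz kbxd ybf aru
Final line 2: afzvk

Answer: afzvk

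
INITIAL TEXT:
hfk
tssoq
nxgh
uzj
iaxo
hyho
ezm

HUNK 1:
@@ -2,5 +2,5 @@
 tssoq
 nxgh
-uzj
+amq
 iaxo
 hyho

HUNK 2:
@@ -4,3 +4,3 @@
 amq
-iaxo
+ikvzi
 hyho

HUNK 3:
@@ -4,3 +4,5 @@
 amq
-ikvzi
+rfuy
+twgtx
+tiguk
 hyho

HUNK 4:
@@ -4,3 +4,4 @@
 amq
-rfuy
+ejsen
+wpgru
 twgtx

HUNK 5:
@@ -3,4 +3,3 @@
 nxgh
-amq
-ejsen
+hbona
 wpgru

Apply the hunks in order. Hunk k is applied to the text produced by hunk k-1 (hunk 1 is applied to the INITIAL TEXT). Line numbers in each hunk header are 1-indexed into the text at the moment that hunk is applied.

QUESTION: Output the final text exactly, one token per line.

Answer: hfk
tssoq
nxgh
hbona
wpgru
twgtx
tiguk
hyho
ezm

Derivation:
Hunk 1: at line 2 remove [uzj] add [amq] -> 7 lines: hfk tssoq nxgh amq iaxo hyho ezm
Hunk 2: at line 4 remove [iaxo] add [ikvzi] -> 7 lines: hfk tssoq nxgh amq ikvzi hyho ezm
Hunk 3: at line 4 remove [ikvzi] add [rfuy,twgtx,tiguk] -> 9 lines: hfk tssoq nxgh amq rfuy twgtx tiguk hyho ezm
Hunk 4: at line 4 remove [rfuy] add [ejsen,wpgru] -> 10 lines: hfk tssoq nxgh amq ejsen wpgru twgtx tiguk hyho ezm
Hunk 5: at line 3 remove [amq,ejsen] add [hbona] -> 9 lines: hfk tssoq nxgh hbona wpgru twgtx tiguk hyho ezm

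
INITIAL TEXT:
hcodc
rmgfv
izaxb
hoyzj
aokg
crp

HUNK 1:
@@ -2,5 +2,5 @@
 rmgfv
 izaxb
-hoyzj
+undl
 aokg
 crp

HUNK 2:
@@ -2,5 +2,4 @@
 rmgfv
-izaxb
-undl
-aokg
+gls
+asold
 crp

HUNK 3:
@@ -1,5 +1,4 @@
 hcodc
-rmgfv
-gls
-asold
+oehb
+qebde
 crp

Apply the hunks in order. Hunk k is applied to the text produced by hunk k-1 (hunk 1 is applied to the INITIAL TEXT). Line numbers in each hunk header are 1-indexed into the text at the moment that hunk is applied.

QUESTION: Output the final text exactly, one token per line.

Answer: hcodc
oehb
qebde
crp

Derivation:
Hunk 1: at line 2 remove [hoyzj] add [undl] -> 6 lines: hcodc rmgfv izaxb undl aokg crp
Hunk 2: at line 2 remove [izaxb,undl,aokg] add [gls,asold] -> 5 lines: hcodc rmgfv gls asold crp
Hunk 3: at line 1 remove [rmgfv,gls,asold] add [oehb,qebde] -> 4 lines: hcodc oehb qebde crp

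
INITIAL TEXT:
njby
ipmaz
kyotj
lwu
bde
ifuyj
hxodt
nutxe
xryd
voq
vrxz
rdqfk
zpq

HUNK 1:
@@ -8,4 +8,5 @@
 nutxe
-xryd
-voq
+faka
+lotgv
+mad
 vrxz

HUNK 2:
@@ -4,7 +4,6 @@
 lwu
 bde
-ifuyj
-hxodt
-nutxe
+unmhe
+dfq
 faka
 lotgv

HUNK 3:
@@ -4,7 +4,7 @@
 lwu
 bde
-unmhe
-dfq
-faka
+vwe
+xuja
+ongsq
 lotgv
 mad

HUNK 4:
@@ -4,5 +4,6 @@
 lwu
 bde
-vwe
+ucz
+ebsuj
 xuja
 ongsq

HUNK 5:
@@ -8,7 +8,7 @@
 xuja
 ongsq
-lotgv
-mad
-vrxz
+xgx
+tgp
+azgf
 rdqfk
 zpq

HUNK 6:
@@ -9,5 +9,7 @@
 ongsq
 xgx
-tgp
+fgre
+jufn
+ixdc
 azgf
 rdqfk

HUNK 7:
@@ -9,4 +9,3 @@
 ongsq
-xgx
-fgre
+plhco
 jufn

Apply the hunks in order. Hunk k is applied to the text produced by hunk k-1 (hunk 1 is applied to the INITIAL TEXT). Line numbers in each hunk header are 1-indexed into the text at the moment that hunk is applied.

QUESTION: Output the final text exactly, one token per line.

Answer: njby
ipmaz
kyotj
lwu
bde
ucz
ebsuj
xuja
ongsq
plhco
jufn
ixdc
azgf
rdqfk
zpq

Derivation:
Hunk 1: at line 8 remove [xryd,voq] add [faka,lotgv,mad] -> 14 lines: njby ipmaz kyotj lwu bde ifuyj hxodt nutxe faka lotgv mad vrxz rdqfk zpq
Hunk 2: at line 4 remove [ifuyj,hxodt,nutxe] add [unmhe,dfq] -> 13 lines: njby ipmaz kyotj lwu bde unmhe dfq faka lotgv mad vrxz rdqfk zpq
Hunk 3: at line 4 remove [unmhe,dfq,faka] add [vwe,xuja,ongsq] -> 13 lines: njby ipmaz kyotj lwu bde vwe xuja ongsq lotgv mad vrxz rdqfk zpq
Hunk 4: at line 4 remove [vwe] add [ucz,ebsuj] -> 14 lines: njby ipmaz kyotj lwu bde ucz ebsuj xuja ongsq lotgv mad vrxz rdqfk zpq
Hunk 5: at line 8 remove [lotgv,mad,vrxz] add [xgx,tgp,azgf] -> 14 lines: njby ipmaz kyotj lwu bde ucz ebsuj xuja ongsq xgx tgp azgf rdqfk zpq
Hunk 6: at line 9 remove [tgp] add [fgre,jufn,ixdc] -> 16 lines: njby ipmaz kyotj lwu bde ucz ebsuj xuja ongsq xgx fgre jufn ixdc azgf rdqfk zpq
Hunk 7: at line 9 remove [xgx,fgre] add [plhco] -> 15 lines: njby ipmaz kyotj lwu bde ucz ebsuj xuja ongsq plhco jufn ixdc azgf rdqfk zpq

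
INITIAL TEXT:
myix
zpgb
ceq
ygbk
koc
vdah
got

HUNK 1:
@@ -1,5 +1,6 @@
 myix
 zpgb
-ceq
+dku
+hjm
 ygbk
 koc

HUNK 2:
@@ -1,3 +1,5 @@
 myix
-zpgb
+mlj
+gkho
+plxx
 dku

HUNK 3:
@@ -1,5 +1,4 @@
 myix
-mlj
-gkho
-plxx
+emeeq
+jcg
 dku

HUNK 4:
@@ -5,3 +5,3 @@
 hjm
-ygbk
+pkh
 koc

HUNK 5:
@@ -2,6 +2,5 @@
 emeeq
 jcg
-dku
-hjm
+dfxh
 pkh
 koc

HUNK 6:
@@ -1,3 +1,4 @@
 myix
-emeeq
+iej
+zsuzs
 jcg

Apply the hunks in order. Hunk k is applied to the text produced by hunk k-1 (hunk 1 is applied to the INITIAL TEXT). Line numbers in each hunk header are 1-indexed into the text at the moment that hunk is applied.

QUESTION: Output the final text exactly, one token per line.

Answer: myix
iej
zsuzs
jcg
dfxh
pkh
koc
vdah
got

Derivation:
Hunk 1: at line 1 remove [ceq] add [dku,hjm] -> 8 lines: myix zpgb dku hjm ygbk koc vdah got
Hunk 2: at line 1 remove [zpgb] add [mlj,gkho,plxx] -> 10 lines: myix mlj gkho plxx dku hjm ygbk koc vdah got
Hunk 3: at line 1 remove [mlj,gkho,plxx] add [emeeq,jcg] -> 9 lines: myix emeeq jcg dku hjm ygbk koc vdah got
Hunk 4: at line 5 remove [ygbk] add [pkh] -> 9 lines: myix emeeq jcg dku hjm pkh koc vdah got
Hunk 5: at line 2 remove [dku,hjm] add [dfxh] -> 8 lines: myix emeeq jcg dfxh pkh koc vdah got
Hunk 6: at line 1 remove [emeeq] add [iej,zsuzs] -> 9 lines: myix iej zsuzs jcg dfxh pkh koc vdah got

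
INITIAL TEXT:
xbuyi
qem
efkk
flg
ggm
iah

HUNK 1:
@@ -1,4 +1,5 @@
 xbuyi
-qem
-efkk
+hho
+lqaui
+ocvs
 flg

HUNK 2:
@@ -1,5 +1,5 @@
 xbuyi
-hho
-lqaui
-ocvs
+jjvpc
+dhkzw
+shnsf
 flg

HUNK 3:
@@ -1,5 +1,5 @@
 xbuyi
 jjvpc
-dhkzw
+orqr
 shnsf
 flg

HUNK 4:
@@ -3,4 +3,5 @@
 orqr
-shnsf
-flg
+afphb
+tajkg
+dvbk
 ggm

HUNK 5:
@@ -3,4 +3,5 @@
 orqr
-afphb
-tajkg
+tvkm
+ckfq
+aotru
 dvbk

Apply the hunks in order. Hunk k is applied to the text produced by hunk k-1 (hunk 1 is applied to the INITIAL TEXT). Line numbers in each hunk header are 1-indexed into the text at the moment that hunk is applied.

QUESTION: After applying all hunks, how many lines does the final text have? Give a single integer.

Answer: 9

Derivation:
Hunk 1: at line 1 remove [qem,efkk] add [hho,lqaui,ocvs] -> 7 lines: xbuyi hho lqaui ocvs flg ggm iah
Hunk 2: at line 1 remove [hho,lqaui,ocvs] add [jjvpc,dhkzw,shnsf] -> 7 lines: xbuyi jjvpc dhkzw shnsf flg ggm iah
Hunk 3: at line 1 remove [dhkzw] add [orqr] -> 7 lines: xbuyi jjvpc orqr shnsf flg ggm iah
Hunk 4: at line 3 remove [shnsf,flg] add [afphb,tajkg,dvbk] -> 8 lines: xbuyi jjvpc orqr afphb tajkg dvbk ggm iah
Hunk 5: at line 3 remove [afphb,tajkg] add [tvkm,ckfq,aotru] -> 9 lines: xbuyi jjvpc orqr tvkm ckfq aotru dvbk ggm iah
Final line count: 9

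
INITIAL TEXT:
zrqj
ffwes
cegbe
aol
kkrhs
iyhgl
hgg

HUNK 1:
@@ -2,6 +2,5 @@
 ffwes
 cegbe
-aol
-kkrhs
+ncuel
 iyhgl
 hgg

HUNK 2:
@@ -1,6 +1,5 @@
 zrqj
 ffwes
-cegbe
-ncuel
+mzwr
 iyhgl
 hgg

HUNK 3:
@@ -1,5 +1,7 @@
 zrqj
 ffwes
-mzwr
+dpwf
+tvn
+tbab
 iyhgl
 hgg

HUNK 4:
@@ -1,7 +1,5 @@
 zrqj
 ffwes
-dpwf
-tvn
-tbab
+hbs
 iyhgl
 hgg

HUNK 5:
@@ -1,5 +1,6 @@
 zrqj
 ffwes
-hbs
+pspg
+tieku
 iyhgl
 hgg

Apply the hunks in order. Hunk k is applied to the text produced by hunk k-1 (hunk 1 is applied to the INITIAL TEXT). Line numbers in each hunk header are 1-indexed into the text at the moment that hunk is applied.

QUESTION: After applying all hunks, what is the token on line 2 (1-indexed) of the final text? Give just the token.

Answer: ffwes

Derivation:
Hunk 1: at line 2 remove [aol,kkrhs] add [ncuel] -> 6 lines: zrqj ffwes cegbe ncuel iyhgl hgg
Hunk 2: at line 1 remove [cegbe,ncuel] add [mzwr] -> 5 lines: zrqj ffwes mzwr iyhgl hgg
Hunk 3: at line 1 remove [mzwr] add [dpwf,tvn,tbab] -> 7 lines: zrqj ffwes dpwf tvn tbab iyhgl hgg
Hunk 4: at line 1 remove [dpwf,tvn,tbab] add [hbs] -> 5 lines: zrqj ffwes hbs iyhgl hgg
Hunk 5: at line 1 remove [hbs] add [pspg,tieku] -> 6 lines: zrqj ffwes pspg tieku iyhgl hgg
Final line 2: ffwes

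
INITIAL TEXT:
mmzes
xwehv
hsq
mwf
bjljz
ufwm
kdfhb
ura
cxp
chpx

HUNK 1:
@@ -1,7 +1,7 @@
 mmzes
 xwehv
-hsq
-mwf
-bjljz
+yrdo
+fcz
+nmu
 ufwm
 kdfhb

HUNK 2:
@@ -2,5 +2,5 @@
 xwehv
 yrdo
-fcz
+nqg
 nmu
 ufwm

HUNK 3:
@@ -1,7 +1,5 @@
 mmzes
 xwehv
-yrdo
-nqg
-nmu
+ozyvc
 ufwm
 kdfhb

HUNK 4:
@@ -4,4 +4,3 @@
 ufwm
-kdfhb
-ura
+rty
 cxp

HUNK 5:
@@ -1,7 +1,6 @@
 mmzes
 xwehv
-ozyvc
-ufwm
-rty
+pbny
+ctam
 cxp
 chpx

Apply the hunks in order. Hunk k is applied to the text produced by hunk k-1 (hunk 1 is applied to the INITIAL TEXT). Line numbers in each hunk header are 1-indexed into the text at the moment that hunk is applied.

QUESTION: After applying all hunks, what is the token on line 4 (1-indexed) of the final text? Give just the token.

Answer: ctam

Derivation:
Hunk 1: at line 1 remove [hsq,mwf,bjljz] add [yrdo,fcz,nmu] -> 10 lines: mmzes xwehv yrdo fcz nmu ufwm kdfhb ura cxp chpx
Hunk 2: at line 2 remove [fcz] add [nqg] -> 10 lines: mmzes xwehv yrdo nqg nmu ufwm kdfhb ura cxp chpx
Hunk 3: at line 1 remove [yrdo,nqg,nmu] add [ozyvc] -> 8 lines: mmzes xwehv ozyvc ufwm kdfhb ura cxp chpx
Hunk 4: at line 4 remove [kdfhb,ura] add [rty] -> 7 lines: mmzes xwehv ozyvc ufwm rty cxp chpx
Hunk 5: at line 1 remove [ozyvc,ufwm,rty] add [pbny,ctam] -> 6 lines: mmzes xwehv pbny ctam cxp chpx
Final line 4: ctam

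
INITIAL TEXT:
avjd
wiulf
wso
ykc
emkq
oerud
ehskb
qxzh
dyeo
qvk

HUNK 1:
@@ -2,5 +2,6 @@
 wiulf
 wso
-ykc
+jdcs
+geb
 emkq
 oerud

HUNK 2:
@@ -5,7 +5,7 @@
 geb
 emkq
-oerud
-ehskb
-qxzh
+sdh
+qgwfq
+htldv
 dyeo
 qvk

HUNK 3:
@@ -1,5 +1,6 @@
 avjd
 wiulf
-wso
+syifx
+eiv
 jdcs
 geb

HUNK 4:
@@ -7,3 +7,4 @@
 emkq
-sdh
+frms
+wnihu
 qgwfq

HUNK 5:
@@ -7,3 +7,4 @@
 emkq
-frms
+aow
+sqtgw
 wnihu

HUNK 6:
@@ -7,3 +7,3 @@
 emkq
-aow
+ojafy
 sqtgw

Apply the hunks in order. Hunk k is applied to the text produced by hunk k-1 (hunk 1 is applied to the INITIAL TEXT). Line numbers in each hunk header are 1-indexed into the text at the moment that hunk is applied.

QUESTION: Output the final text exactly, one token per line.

Hunk 1: at line 2 remove [ykc] add [jdcs,geb] -> 11 lines: avjd wiulf wso jdcs geb emkq oerud ehskb qxzh dyeo qvk
Hunk 2: at line 5 remove [oerud,ehskb,qxzh] add [sdh,qgwfq,htldv] -> 11 lines: avjd wiulf wso jdcs geb emkq sdh qgwfq htldv dyeo qvk
Hunk 3: at line 1 remove [wso] add [syifx,eiv] -> 12 lines: avjd wiulf syifx eiv jdcs geb emkq sdh qgwfq htldv dyeo qvk
Hunk 4: at line 7 remove [sdh] add [frms,wnihu] -> 13 lines: avjd wiulf syifx eiv jdcs geb emkq frms wnihu qgwfq htldv dyeo qvk
Hunk 5: at line 7 remove [frms] add [aow,sqtgw] -> 14 lines: avjd wiulf syifx eiv jdcs geb emkq aow sqtgw wnihu qgwfq htldv dyeo qvk
Hunk 6: at line 7 remove [aow] add [ojafy] -> 14 lines: avjd wiulf syifx eiv jdcs geb emkq ojafy sqtgw wnihu qgwfq htldv dyeo qvk

Answer: avjd
wiulf
syifx
eiv
jdcs
geb
emkq
ojafy
sqtgw
wnihu
qgwfq
htldv
dyeo
qvk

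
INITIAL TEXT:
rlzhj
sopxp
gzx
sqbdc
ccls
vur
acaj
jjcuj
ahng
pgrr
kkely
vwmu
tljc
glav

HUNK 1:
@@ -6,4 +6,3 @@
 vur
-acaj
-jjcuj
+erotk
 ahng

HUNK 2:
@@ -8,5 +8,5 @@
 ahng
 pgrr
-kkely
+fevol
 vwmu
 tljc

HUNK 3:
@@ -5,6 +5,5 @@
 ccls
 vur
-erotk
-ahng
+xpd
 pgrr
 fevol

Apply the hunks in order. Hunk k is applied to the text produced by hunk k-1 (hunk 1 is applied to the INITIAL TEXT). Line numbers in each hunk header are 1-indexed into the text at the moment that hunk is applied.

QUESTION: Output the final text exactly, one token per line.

Answer: rlzhj
sopxp
gzx
sqbdc
ccls
vur
xpd
pgrr
fevol
vwmu
tljc
glav

Derivation:
Hunk 1: at line 6 remove [acaj,jjcuj] add [erotk] -> 13 lines: rlzhj sopxp gzx sqbdc ccls vur erotk ahng pgrr kkely vwmu tljc glav
Hunk 2: at line 8 remove [kkely] add [fevol] -> 13 lines: rlzhj sopxp gzx sqbdc ccls vur erotk ahng pgrr fevol vwmu tljc glav
Hunk 3: at line 5 remove [erotk,ahng] add [xpd] -> 12 lines: rlzhj sopxp gzx sqbdc ccls vur xpd pgrr fevol vwmu tljc glav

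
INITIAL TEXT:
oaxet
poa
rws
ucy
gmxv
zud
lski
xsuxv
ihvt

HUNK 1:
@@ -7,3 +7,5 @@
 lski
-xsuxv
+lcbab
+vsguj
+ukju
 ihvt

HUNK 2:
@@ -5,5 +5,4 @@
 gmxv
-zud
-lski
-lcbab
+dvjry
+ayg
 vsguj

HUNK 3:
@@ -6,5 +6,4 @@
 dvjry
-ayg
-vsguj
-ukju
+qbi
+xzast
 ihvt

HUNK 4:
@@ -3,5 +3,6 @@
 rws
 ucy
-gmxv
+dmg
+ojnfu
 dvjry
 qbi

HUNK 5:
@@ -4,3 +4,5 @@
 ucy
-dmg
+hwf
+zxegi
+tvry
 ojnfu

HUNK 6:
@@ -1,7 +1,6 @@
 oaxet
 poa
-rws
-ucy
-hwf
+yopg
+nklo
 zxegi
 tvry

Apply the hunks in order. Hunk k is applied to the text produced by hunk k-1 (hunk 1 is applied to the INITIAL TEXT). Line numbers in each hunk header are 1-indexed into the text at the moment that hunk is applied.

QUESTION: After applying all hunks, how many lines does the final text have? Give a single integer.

Hunk 1: at line 7 remove [xsuxv] add [lcbab,vsguj,ukju] -> 11 lines: oaxet poa rws ucy gmxv zud lski lcbab vsguj ukju ihvt
Hunk 2: at line 5 remove [zud,lski,lcbab] add [dvjry,ayg] -> 10 lines: oaxet poa rws ucy gmxv dvjry ayg vsguj ukju ihvt
Hunk 3: at line 6 remove [ayg,vsguj,ukju] add [qbi,xzast] -> 9 lines: oaxet poa rws ucy gmxv dvjry qbi xzast ihvt
Hunk 4: at line 3 remove [gmxv] add [dmg,ojnfu] -> 10 lines: oaxet poa rws ucy dmg ojnfu dvjry qbi xzast ihvt
Hunk 5: at line 4 remove [dmg] add [hwf,zxegi,tvry] -> 12 lines: oaxet poa rws ucy hwf zxegi tvry ojnfu dvjry qbi xzast ihvt
Hunk 6: at line 1 remove [rws,ucy,hwf] add [yopg,nklo] -> 11 lines: oaxet poa yopg nklo zxegi tvry ojnfu dvjry qbi xzast ihvt
Final line count: 11

Answer: 11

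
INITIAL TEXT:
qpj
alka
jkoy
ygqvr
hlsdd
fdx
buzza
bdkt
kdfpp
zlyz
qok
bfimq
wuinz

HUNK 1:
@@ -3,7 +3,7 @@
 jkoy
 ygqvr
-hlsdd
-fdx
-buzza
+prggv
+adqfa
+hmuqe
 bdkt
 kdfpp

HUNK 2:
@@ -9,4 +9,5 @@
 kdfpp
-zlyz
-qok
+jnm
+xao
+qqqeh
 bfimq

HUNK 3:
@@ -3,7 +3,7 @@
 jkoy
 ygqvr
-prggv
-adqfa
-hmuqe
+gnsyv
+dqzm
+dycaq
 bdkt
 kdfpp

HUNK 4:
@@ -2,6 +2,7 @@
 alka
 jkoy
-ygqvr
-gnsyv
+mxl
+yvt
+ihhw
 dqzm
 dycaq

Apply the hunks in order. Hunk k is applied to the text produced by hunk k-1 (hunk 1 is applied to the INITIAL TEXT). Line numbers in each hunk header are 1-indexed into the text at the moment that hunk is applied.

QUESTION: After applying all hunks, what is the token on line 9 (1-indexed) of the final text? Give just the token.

Answer: bdkt

Derivation:
Hunk 1: at line 3 remove [hlsdd,fdx,buzza] add [prggv,adqfa,hmuqe] -> 13 lines: qpj alka jkoy ygqvr prggv adqfa hmuqe bdkt kdfpp zlyz qok bfimq wuinz
Hunk 2: at line 9 remove [zlyz,qok] add [jnm,xao,qqqeh] -> 14 lines: qpj alka jkoy ygqvr prggv adqfa hmuqe bdkt kdfpp jnm xao qqqeh bfimq wuinz
Hunk 3: at line 3 remove [prggv,adqfa,hmuqe] add [gnsyv,dqzm,dycaq] -> 14 lines: qpj alka jkoy ygqvr gnsyv dqzm dycaq bdkt kdfpp jnm xao qqqeh bfimq wuinz
Hunk 4: at line 2 remove [ygqvr,gnsyv] add [mxl,yvt,ihhw] -> 15 lines: qpj alka jkoy mxl yvt ihhw dqzm dycaq bdkt kdfpp jnm xao qqqeh bfimq wuinz
Final line 9: bdkt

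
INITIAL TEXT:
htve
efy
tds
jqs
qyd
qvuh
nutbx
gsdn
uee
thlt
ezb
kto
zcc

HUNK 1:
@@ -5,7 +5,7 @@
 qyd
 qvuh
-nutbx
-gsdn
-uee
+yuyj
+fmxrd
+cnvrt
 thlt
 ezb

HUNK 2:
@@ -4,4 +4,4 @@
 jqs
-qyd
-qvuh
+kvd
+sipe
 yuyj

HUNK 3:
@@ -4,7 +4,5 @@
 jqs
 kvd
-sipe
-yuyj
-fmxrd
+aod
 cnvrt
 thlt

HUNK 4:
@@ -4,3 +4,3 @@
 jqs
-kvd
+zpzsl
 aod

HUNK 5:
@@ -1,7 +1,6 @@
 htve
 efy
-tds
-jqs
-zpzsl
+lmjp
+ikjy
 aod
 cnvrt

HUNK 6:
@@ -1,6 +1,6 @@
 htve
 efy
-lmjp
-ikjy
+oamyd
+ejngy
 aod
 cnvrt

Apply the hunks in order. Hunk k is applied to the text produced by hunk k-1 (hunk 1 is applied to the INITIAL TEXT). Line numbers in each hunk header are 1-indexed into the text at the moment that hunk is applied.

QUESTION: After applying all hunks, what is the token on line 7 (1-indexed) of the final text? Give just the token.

Answer: thlt

Derivation:
Hunk 1: at line 5 remove [nutbx,gsdn,uee] add [yuyj,fmxrd,cnvrt] -> 13 lines: htve efy tds jqs qyd qvuh yuyj fmxrd cnvrt thlt ezb kto zcc
Hunk 2: at line 4 remove [qyd,qvuh] add [kvd,sipe] -> 13 lines: htve efy tds jqs kvd sipe yuyj fmxrd cnvrt thlt ezb kto zcc
Hunk 3: at line 4 remove [sipe,yuyj,fmxrd] add [aod] -> 11 lines: htve efy tds jqs kvd aod cnvrt thlt ezb kto zcc
Hunk 4: at line 4 remove [kvd] add [zpzsl] -> 11 lines: htve efy tds jqs zpzsl aod cnvrt thlt ezb kto zcc
Hunk 5: at line 1 remove [tds,jqs,zpzsl] add [lmjp,ikjy] -> 10 lines: htve efy lmjp ikjy aod cnvrt thlt ezb kto zcc
Hunk 6: at line 1 remove [lmjp,ikjy] add [oamyd,ejngy] -> 10 lines: htve efy oamyd ejngy aod cnvrt thlt ezb kto zcc
Final line 7: thlt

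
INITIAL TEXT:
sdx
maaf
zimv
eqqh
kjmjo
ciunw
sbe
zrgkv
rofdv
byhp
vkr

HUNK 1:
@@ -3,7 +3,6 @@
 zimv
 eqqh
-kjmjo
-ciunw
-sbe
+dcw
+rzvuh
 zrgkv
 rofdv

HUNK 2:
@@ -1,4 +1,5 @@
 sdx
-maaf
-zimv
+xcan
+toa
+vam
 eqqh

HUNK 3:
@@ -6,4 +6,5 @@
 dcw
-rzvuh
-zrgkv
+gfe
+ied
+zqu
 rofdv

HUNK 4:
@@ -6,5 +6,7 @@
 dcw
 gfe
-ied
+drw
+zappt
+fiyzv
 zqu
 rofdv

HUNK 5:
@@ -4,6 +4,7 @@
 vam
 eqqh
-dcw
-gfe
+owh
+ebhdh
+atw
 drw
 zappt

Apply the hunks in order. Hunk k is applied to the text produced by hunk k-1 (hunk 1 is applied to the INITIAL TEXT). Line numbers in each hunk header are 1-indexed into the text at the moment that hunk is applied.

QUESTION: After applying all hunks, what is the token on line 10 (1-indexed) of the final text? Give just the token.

Hunk 1: at line 3 remove [kjmjo,ciunw,sbe] add [dcw,rzvuh] -> 10 lines: sdx maaf zimv eqqh dcw rzvuh zrgkv rofdv byhp vkr
Hunk 2: at line 1 remove [maaf,zimv] add [xcan,toa,vam] -> 11 lines: sdx xcan toa vam eqqh dcw rzvuh zrgkv rofdv byhp vkr
Hunk 3: at line 6 remove [rzvuh,zrgkv] add [gfe,ied,zqu] -> 12 lines: sdx xcan toa vam eqqh dcw gfe ied zqu rofdv byhp vkr
Hunk 4: at line 6 remove [ied] add [drw,zappt,fiyzv] -> 14 lines: sdx xcan toa vam eqqh dcw gfe drw zappt fiyzv zqu rofdv byhp vkr
Hunk 5: at line 4 remove [dcw,gfe] add [owh,ebhdh,atw] -> 15 lines: sdx xcan toa vam eqqh owh ebhdh atw drw zappt fiyzv zqu rofdv byhp vkr
Final line 10: zappt

Answer: zappt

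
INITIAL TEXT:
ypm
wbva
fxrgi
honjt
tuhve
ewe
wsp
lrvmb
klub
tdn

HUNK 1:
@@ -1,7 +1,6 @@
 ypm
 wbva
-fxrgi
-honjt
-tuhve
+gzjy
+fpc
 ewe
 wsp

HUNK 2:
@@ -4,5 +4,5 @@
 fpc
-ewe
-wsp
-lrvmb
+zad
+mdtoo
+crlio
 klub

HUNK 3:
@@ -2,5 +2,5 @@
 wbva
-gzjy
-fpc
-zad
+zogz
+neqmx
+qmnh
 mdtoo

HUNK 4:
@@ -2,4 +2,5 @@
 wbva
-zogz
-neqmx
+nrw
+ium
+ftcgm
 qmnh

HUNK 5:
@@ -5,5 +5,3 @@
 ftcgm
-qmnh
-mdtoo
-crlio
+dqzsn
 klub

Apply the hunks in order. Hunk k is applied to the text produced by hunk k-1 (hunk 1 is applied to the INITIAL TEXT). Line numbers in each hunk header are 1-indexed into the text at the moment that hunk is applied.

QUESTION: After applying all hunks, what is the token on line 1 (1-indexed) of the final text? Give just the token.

Hunk 1: at line 1 remove [fxrgi,honjt,tuhve] add [gzjy,fpc] -> 9 lines: ypm wbva gzjy fpc ewe wsp lrvmb klub tdn
Hunk 2: at line 4 remove [ewe,wsp,lrvmb] add [zad,mdtoo,crlio] -> 9 lines: ypm wbva gzjy fpc zad mdtoo crlio klub tdn
Hunk 3: at line 2 remove [gzjy,fpc,zad] add [zogz,neqmx,qmnh] -> 9 lines: ypm wbva zogz neqmx qmnh mdtoo crlio klub tdn
Hunk 4: at line 2 remove [zogz,neqmx] add [nrw,ium,ftcgm] -> 10 lines: ypm wbva nrw ium ftcgm qmnh mdtoo crlio klub tdn
Hunk 5: at line 5 remove [qmnh,mdtoo,crlio] add [dqzsn] -> 8 lines: ypm wbva nrw ium ftcgm dqzsn klub tdn
Final line 1: ypm

Answer: ypm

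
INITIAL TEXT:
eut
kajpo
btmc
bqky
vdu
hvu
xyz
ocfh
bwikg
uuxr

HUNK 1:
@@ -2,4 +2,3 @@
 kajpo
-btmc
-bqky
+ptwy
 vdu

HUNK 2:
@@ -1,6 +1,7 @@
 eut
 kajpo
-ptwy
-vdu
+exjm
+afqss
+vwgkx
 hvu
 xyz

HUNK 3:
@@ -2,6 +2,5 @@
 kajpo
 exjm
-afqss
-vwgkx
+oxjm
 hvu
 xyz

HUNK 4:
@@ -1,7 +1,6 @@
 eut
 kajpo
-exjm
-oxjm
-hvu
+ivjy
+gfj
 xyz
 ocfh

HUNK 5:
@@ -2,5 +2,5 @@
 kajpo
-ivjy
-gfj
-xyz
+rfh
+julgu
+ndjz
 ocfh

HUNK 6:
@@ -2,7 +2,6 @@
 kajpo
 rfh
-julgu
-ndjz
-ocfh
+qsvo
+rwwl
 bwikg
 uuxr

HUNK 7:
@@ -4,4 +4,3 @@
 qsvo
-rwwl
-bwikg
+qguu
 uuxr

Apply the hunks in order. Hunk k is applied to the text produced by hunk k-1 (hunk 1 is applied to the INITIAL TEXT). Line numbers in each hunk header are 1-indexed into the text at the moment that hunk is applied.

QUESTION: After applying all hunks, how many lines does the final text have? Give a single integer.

Hunk 1: at line 2 remove [btmc,bqky] add [ptwy] -> 9 lines: eut kajpo ptwy vdu hvu xyz ocfh bwikg uuxr
Hunk 2: at line 1 remove [ptwy,vdu] add [exjm,afqss,vwgkx] -> 10 lines: eut kajpo exjm afqss vwgkx hvu xyz ocfh bwikg uuxr
Hunk 3: at line 2 remove [afqss,vwgkx] add [oxjm] -> 9 lines: eut kajpo exjm oxjm hvu xyz ocfh bwikg uuxr
Hunk 4: at line 1 remove [exjm,oxjm,hvu] add [ivjy,gfj] -> 8 lines: eut kajpo ivjy gfj xyz ocfh bwikg uuxr
Hunk 5: at line 2 remove [ivjy,gfj,xyz] add [rfh,julgu,ndjz] -> 8 lines: eut kajpo rfh julgu ndjz ocfh bwikg uuxr
Hunk 6: at line 2 remove [julgu,ndjz,ocfh] add [qsvo,rwwl] -> 7 lines: eut kajpo rfh qsvo rwwl bwikg uuxr
Hunk 7: at line 4 remove [rwwl,bwikg] add [qguu] -> 6 lines: eut kajpo rfh qsvo qguu uuxr
Final line count: 6

Answer: 6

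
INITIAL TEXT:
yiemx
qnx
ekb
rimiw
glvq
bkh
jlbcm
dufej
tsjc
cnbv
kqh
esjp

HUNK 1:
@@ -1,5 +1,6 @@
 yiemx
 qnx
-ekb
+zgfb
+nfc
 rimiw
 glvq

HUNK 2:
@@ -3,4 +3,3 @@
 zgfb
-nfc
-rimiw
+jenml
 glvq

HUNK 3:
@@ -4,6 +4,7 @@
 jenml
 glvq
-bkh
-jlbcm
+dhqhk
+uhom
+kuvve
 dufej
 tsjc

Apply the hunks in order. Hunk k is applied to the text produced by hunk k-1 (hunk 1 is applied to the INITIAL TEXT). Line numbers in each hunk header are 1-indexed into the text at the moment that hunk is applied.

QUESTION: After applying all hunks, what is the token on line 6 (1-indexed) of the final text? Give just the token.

Hunk 1: at line 1 remove [ekb] add [zgfb,nfc] -> 13 lines: yiemx qnx zgfb nfc rimiw glvq bkh jlbcm dufej tsjc cnbv kqh esjp
Hunk 2: at line 3 remove [nfc,rimiw] add [jenml] -> 12 lines: yiemx qnx zgfb jenml glvq bkh jlbcm dufej tsjc cnbv kqh esjp
Hunk 3: at line 4 remove [bkh,jlbcm] add [dhqhk,uhom,kuvve] -> 13 lines: yiemx qnx zgfb jenml glvq dhqhk uhom kuvve dufej tsjc cnbv kqh esjp
Final line 6: dhqhk

Answer: dhqhk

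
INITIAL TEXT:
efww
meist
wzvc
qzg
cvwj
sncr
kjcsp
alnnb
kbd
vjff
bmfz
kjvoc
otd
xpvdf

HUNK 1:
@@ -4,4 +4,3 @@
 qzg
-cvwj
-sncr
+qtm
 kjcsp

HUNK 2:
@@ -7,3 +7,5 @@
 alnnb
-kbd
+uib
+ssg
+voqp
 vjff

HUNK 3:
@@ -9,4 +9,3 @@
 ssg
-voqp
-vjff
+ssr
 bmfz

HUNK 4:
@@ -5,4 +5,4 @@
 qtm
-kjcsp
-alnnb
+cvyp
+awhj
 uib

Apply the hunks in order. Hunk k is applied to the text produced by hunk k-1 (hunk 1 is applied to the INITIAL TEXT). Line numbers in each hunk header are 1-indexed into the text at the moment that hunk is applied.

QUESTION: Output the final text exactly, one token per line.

Answer: efww
meist
wzvc
qzg
qtm
cvyp
awhj
uib
ssg
ssr
bmfz
kjvoc
otd
xpvdf

Derivation:
Hunk 1: at line 4 remove [cvwj,sncr] add [qtm] -> 13 lines: efww meist wzvc qzg qtm kjcsp alnnb kbd vjff bmfz kjvoc otd xpvdf
Hunk 2: at line 7 remove [kbd] add [uib,ssg,voqp] -> 15 lines: efww meist wzvc qzg qtm kjcsp alnnb uib ssg voqp vjff bmfz kjvoc otd xpvdf
Hunk 3: at line 9 remove [voqp,vjff] add [ssr] -> 14 lines: efww meist wzvc qzg qtm kjcsp alnnb uib ssg ssr bmfz kjvoc otd xpvdf
Hunk 4: at line 5 remove [kjcsp,alnnb] add [cvyp,awhj] -> 14 lines: efww meist wzvc qzg qtm cvyp awhj uib ssg ssr bmfz kjvoc otd xpvdf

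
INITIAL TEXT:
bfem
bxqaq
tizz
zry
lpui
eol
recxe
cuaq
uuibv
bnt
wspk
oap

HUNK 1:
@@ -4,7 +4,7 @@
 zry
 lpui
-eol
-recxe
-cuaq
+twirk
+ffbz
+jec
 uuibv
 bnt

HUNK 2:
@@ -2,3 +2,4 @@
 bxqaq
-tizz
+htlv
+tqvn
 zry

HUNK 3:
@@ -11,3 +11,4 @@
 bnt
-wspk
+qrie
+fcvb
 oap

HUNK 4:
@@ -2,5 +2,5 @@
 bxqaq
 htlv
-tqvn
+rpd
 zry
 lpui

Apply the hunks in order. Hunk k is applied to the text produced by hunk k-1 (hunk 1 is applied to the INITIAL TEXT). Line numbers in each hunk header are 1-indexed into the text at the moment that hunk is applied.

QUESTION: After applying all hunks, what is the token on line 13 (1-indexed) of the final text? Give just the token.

Hunk 1: at line 4 remove [eol,recxe,cuaq] add [twirk,ffbz,jec] -> 12 lines: bfem bxqaq tizz zry lpui twirk ffbz jec uuibv bnt wspk oap
Hunk 2: at line 2 remove [tizz] add [htlv,tqvn] -> 13 lines: bfem bxqaq htlv tqvn zry lpui twirk ffbz jec uuibv bnt wspk oap
Hunk 3: at line 11 remove [wspk] add [qrie,fcvb] -> 14 lines: bfem bxqaq htlv tqvn zry lpui twirk ffbz jec uuibv bnt qrie fcvb oap
Hunk 4: at line 2 remove [tqvn] add [rpd] -> 14 lines: bfem bxqaq htlv rpd zry lpui twirk ffbz jec uuibv bnt qrie fcvb oap
Final line 13: fcvb

Answer: fcvb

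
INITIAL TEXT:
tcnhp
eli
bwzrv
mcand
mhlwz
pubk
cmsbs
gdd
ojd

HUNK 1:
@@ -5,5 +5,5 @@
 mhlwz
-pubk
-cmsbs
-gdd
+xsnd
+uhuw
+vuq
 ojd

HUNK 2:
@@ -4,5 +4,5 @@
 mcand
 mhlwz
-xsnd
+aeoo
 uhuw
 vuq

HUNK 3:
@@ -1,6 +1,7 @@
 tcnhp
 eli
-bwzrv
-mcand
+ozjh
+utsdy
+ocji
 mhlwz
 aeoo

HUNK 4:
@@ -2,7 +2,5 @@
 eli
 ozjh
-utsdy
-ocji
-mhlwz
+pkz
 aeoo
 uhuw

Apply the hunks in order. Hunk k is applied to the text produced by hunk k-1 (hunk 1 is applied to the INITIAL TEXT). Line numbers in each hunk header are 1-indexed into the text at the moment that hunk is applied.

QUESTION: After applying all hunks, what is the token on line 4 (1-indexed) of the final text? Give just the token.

Answer: pkz

Derivation:
Hunk 1: at line 5 remove [pubk,cmsbs,gdd] add [xsnd,uhuw,vuq] -> 9 lines: tcnhp eli bwzrv mcand mhlwz xsnd uhuw vuq ojd
Hunk 2: at line 4 remove [xsnd] add [aeoo] -> 9 lines: tcnhp eli bwzrv mcand mhlwz aeoo uhuw vuq ojd
Hunk 3: at line 1 remove [bwzrv,mcand] add [ozjh,utsdy,ocji] -> 10 lines: tcnhp eli ozjh utsdy ocji mhlwz aeoo uhuw vuq ojd
Hunk 4: at line 2 remove [utsdy,ocji,mhlwz] add [pkz] -> 8 lines: tcnhp eli ozjh pkz aeoo uhuw vuq ojd
Final line 4: pkz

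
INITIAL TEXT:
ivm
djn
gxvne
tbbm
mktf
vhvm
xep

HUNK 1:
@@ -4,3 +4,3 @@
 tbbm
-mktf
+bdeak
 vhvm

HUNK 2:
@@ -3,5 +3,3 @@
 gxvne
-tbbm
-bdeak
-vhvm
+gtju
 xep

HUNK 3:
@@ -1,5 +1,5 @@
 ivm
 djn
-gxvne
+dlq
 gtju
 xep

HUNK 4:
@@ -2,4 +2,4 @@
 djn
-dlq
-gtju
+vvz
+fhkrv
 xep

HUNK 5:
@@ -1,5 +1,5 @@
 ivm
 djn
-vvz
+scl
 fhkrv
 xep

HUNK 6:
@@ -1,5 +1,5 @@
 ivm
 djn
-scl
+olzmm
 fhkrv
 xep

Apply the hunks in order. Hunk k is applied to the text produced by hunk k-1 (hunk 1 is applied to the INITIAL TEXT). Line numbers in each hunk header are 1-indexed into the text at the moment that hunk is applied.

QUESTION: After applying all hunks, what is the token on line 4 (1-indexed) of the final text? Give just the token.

Answer: fhkrv

Derivation:
Hunk 1: at line 4 remove [mktf] add [bdeak] -> 7 lines: ivm djn gxvne tbbm bdeak vhvm xep
Hunk 2: at line 3 remove [tbbm,bdeak,vhvm] add [gtju] -> 5 lines: ivm djn gxvne gtju xep
Hunk 3: at line 1 remove [gxvne] add [dlq] -> 5 lines: ivm djn dlq gtju xep
Hunk 4: at line 2 remove [dlq,gtju] add [vvz,fhkrv] -> 5 lines: ivm djn vvz fhkrv xep
Hunk 5: at line 1 remove [vvz] add [scl] -> 5 lines: ivm djn scl fhkrv xep
Hunk 6: at line 1 remove [scl] add [olzmm] -> 5 lines: ivm djn olzmm fhkrv xep
Final line 4: fhkrv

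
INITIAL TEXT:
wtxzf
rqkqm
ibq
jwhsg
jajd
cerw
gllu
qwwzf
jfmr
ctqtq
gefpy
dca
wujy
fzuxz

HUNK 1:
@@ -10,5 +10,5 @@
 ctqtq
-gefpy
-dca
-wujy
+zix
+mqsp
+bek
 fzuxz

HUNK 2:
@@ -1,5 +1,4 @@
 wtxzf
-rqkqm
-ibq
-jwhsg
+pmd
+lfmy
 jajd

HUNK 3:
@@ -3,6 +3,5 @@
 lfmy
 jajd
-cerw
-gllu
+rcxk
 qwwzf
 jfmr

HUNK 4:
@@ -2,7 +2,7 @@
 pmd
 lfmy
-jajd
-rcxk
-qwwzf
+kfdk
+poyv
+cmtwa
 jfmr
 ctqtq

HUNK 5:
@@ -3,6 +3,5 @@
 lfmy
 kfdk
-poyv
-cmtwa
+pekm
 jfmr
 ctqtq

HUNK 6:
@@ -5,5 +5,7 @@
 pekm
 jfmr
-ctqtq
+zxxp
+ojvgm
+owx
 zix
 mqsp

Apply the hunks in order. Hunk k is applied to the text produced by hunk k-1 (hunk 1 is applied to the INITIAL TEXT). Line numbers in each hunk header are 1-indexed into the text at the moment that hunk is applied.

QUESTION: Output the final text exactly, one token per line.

Answer: wtxzf
pmd
lfmy
kfdk
pekm
jfmr
zxxp
ojvgm
owx
zix
mqsp
bek
fzuxz

Derivation:
Hunk 1: at line 10 remove [gefpy,dca,wujy] add [zix,mqsp,bek] -> 14 lines: wtxzf rqkqm ibq jwhsg jajd cerw gllu qwwzf jfmr ctqtq zix mqsp bek fzuxz
Hunk 2: at line 1 remove [rqkqm,ibq,jwhsg] add [pmd,lfmy] -> 13 lines: wtxzf pmd lfmy jajd cerw gllu qwwzf jfmr ctqtq zix mqsp bek fzuxz
Hunk 3: at line 3 remove [cerw,gllu] add [rcxk] -> 12 lines: wtxzf pmd lfmy jajd rcxk qwwzf jfmr ctqtq zix mqsp bek fzuxz
Hunk 4: at line 2 remove [jajd,rcxk,qwwzf] add [kfdk,poyv,cmtwa] -> 12 lines: wtxzf pmd lfmy kfdk poyv cmtwa jfmr ctqtq zix mqsp bek fzuxz
Hunk 5: at line 3 remove [poyv,cmtwa] add [pekm] -> 11 lines: wtxzf pmd lfmy kfdk pekm jfmr ctqtq zix mqsp bek fzuxz
Hunk 6: at line 5 remove [ctqtq] add [zxxp,ojvgm,owx] -> 13 lines: wtxzf pmd lfmy kfdk pekm jfmr zxxp ojvgm owx zix mqsp bek fzuxz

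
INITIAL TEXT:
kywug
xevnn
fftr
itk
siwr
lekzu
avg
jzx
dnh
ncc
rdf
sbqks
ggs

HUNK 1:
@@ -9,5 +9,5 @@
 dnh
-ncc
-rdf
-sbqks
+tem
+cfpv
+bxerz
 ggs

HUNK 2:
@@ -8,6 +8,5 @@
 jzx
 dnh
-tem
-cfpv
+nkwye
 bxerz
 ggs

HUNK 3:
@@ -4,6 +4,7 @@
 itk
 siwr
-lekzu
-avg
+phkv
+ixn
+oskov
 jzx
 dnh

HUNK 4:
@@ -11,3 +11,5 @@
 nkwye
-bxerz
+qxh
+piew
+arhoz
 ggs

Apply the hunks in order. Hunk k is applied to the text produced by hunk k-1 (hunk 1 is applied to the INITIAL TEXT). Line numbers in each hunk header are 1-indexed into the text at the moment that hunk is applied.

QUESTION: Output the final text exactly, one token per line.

Answer: kywug
xevnn
fftr
itk
siwr
phkv
ixn
oskov
jzx
dnh
nkwye
qxh
piew
arhoz
ggs

Derivation:
Hunk 1: at line 9 remove [ncc,rdf,sbqks] add [tem,cfpv,bxerz] -> 13 lines: kywug xevnn fftr itk siwr lekzu avg jzx dnh tem cfpv bxerz ggs
Hunk 2: at line 8 remove [tem,cfpv] add [nkwye] -> 12 lines: kywug xevnn fftr itk siwr lekzu avg jzx dnh nkwye bxerz ggs
Hunk 3: at line 4 remove [lekzu,avg] add [phkv,ixn,oskov] -> 13 lines: kywug xevnn fftr itk siwr phkv ixn oskov jzx dnh nkwye bxerz ggs
Hunk 4: at line 11 remove [bxerz] add [qxh,piew,arhoz] -> 15 lines: kywug xevnn fftr itk siwr phkv ixn oskov jzx dnh nkwye qxh piew arhoz ggs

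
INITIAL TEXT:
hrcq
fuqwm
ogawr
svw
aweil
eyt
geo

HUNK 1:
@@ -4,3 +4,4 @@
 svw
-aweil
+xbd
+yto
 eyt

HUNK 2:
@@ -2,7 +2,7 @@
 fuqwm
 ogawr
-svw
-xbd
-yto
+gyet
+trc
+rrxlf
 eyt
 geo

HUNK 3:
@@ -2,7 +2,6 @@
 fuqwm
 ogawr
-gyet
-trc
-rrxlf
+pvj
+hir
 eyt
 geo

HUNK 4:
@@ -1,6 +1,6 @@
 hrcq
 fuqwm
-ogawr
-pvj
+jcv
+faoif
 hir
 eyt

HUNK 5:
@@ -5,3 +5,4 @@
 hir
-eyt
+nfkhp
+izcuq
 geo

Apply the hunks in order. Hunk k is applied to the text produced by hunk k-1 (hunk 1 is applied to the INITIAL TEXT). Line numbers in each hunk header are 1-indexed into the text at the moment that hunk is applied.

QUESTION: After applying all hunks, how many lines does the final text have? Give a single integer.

Answer: 8

Derivation:
Hunk 1: at line 4 remove [aweil] add [xbd,yto] -> 8 lines: hrcq fuqwm ogawr svw xbd yto eyt geo
Hunk 2: at line 2 remove [svw,xbd,yto] add [gyet,trc,rrxlf] -> 8 lines: hrcq fuqwm ogawr gyet trc rrxlf eyt geo
Hunk 3: at line 2 remove [gyet,trc,rrxlf] add [pvj,hir] -> 7 lines: hrcq fuqwm ogawr pvj hir eyt geo
Hunk 4: at line 1 remove [ogawr,pvj] add [jcv,faoif] -> 7 lines: hrcq fuqwm jcv faoif hir eyt geo
Hunk 5: at line 5 remove [eyt] add [nfkhp,izcuq] -> 8 lines: hrcq fuqwm jcv faoif hir nfkhp izcuq geo
Final line count: 8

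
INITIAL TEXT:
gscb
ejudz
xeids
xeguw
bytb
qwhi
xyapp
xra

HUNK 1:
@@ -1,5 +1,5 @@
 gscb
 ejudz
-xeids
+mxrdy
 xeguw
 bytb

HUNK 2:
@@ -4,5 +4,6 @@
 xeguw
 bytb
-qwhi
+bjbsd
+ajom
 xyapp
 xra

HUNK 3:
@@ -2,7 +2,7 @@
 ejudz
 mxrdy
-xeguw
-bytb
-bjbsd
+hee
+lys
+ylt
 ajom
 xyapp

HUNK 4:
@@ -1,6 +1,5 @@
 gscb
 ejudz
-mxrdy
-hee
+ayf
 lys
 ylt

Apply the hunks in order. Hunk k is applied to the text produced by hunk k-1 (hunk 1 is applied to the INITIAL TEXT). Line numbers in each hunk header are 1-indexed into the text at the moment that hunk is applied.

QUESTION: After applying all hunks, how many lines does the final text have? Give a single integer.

Hunk 1: at line 1 remove [xeids] add [mxrdy] -> 8 lines: gscb ejudz mxrdy xeguw bytb qwhi xyapp xra
Hunk 2: at line 4 remove [qwhi] add [bjbsd,ajom] -> 9 lines: gscb ejudz mxrdy xeguw bytb bjbsd ajom xyapp xra
Hunk 3: at line 2 remove [xeguw,bytb,bjbsd] add [hee,lys,ylt] -> 9 lines: gscb ejudz mxrdy hee lys ylt ajom xyapp xra
Hunk 4: at line 1 remove [mxrdy,hee] add [ayf] -> 8 lines: gscb ejudz ayf lys ylt ajom xyapp xra
Final line count: 8

Answer: 8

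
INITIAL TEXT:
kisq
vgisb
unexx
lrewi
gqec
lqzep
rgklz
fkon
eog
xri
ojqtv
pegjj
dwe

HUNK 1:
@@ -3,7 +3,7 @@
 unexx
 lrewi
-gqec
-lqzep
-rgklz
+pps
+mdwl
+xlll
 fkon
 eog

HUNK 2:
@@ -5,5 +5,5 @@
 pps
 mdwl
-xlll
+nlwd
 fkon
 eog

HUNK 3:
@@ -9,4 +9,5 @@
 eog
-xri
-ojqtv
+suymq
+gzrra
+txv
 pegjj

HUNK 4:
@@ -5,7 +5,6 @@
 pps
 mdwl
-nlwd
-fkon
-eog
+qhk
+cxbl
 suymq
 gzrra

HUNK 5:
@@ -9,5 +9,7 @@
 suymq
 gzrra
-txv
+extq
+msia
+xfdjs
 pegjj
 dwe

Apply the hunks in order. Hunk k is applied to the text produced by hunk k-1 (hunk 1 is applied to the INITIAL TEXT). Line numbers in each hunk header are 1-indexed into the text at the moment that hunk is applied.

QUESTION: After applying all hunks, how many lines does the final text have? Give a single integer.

Answer: 15

Derivation:
Hunk 1: at line 3 remove [gqec,lqzep,rgklz] add [pps,mdwl,xlll] -> 13 lines: kisq vgisb unexx lrewi pps mdwl xlll fkon eog xri ojqtv pegjj dwe
Hunk 2: at line 5 remove [xlll] add [nlwd] -> 13 lines: kisq vgisb unexx lrewi pps mdwl nlwd fkon eog xri ojqtv pegjj dwe
Hunk 3: at line 9 remove [xri,ojqtv] add [suymq,gzrra,txv] -> 14 lines: kisq vgisb unexx lrewi pps mdwl nlwd fkon eog suymq gzrra txv pegjj dwe
Hunk 4: at line 5 remove [nlwd,fkon,eog] add [qhk,cxbl] -> 13 lines: kisq vgisb unexx lrewi pps mdwl qhk cxbl suymq gzrra txv pegjj dwe
Hunk 5: at line 9 remove [txv] add [extq,msia,xfdjs] -> 15 lines: kisq vgisb unexx lrewi pps mdwl qhk cxbl suymq gzrra extq msia xfdjs pegjj dwe
Final line count: 15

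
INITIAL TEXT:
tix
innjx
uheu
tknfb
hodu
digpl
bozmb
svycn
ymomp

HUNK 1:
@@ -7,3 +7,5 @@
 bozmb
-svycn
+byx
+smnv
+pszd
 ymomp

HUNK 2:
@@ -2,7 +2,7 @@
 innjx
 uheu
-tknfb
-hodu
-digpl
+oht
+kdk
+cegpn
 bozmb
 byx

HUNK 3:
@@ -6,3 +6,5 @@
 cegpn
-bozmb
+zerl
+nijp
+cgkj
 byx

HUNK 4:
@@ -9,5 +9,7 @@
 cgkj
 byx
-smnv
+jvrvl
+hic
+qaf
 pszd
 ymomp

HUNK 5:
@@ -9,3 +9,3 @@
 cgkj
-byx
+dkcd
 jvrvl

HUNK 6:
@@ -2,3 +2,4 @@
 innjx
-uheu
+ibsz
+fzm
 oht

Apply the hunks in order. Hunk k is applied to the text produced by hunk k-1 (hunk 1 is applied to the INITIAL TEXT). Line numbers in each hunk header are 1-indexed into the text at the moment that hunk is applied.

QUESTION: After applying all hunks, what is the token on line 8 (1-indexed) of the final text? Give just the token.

Hunk 1: at line 7 remove [svycn] add [byx,smnv,pszd] -> 11 lines: tix innjx uheu tknfb hodu digpl bozmb byx smnv pszd ymomp
Hunk 2: at line 2 remove [tknfb,hodu,digpl] add [oht,kdk,cegpn] -> 11 lines: tix innjx uheu oht kdk cegpn bozmb byx smnv pszd ymomp
Hunk 3: at line 6 remove [bozmb] add [zerl,nijp,cgkj] -> 13 lines: tix innjx uheu oht kdk cegpn zerl nijp cgkj byx smnv pszd ymomp
Hunk 4: at line 9 remove [smnv] add [jvrvl,hic,qaf] -> 15 lines: tix innjx uheu oht kdk cegpn zerl nijp cgkj byx jvrvl hic qaf pszd ymomp
Hunk 5: at line 9 remove [byx] add [dkcd] -> 15 lines: tix innjx uheu oht kdk cegpn zerl nijp cgkj dkcd jvrvl hic qaf pszd ymomp
Hunk 6: at line 2 remove [uheu] add [ibsz,fzm] -> 16 lines: tix innjx ibsz fzm oht kdk cegpn zerl nijp cgkj dkcd jvrvl hic qaf pszd ymomp
Final line 8: zerl

Answer: zerl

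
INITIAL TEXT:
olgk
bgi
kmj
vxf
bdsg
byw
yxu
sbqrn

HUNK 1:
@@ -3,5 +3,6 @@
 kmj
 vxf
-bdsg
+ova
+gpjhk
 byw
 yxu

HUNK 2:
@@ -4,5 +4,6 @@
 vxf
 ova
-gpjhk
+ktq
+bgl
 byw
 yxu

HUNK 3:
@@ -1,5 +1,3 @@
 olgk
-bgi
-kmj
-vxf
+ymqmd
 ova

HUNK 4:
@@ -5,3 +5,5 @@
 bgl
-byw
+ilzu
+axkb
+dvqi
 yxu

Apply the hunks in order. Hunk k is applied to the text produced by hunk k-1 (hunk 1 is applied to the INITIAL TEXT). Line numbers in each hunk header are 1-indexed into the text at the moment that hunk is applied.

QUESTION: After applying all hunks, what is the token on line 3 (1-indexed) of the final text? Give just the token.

Answer: ova

Derivation:
Hunk 1: at line 3 remove [bdsg] add [ova,gpjhk] -> 9 lines: olgk bgi kmj vxf ova gpjhk byw yxu sbqrn
Hunk 2: at line 4 remove [gpjhk] add [ktq,bgl] -> 10 lines: olgk bgi kmj vxf ova ktq bgl byw yxu sbqrn
Hunk 3: at line 1 remove [bgi,kmj,vxf] add [ymqmd] -> 8 lines: olgk ymqmd ova ktq bgl byw yxu sbqrn
Hunk 4: at line 5 remove [byw] add [ilzu,axkb,dvqi] -> 10 lines: olgk ymqmd ova ktq bgl ilzu axkb dvqi yxu sbqrn
Final line 3: ova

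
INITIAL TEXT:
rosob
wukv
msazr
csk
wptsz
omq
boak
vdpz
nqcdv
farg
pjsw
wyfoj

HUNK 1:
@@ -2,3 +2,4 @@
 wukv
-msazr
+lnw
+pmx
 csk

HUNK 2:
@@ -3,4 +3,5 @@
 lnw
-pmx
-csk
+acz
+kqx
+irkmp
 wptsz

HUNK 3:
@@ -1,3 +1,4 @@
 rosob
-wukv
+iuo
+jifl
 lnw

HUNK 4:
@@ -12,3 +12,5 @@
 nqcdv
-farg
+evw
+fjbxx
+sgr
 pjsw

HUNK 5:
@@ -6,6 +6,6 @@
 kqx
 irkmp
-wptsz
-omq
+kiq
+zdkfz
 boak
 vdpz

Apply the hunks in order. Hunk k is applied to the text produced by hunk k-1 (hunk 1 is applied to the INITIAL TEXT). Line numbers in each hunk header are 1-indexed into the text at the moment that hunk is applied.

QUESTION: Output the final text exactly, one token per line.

Answer: rosob
iuo
jifl
lnw
acz
kqx
irkmp
kiq
zdkfz
boak
vdpz
nqcdv
evw
fjbxx
sgr
pjsw
wyfoj

Derivation:
Hunk 1: at line 2 remove [msazr] add [lnw,pmx] -> 13 lines: rosob wukv lnw pmx csk wptsz omq boak vdpz nqcdv farg pjsw wyfoj
Hunk 2: at line 3 remove [pmx,csk] add [acz,kqx,irkmp] -> 14 lines: rosob wukv lnw acz kqx irkmp wptsz omq boak vdpz nqcdv farg pjsw wyfoj
Hunk 3: at line 1 remove [wukv] add [iuo,jifl] -> 15 lines: rosob iuo jifl lnw acz kqx irkmp wptsz omq boak vdpz nqcdv farg pjsw wyfoj
Hunk 4: at line 12 remove [farg] add [evw,fjbxx,sgr] -> 17 lines: rosob iuo jifl lnw acz kqx irkmp wptsz omq boak vdpz nqcdv evw fjbxx sgr pjsw wyfoj
Hunk 5: at line 6 remove [wptsz,omq] add [kiq,zdkfz] -> 17 lines: rosob iuo jifl lnw acz kqx irkmp kiq zdkfz boak vdpz nqcdv evw fjbxx sgr pjsw wyfoj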